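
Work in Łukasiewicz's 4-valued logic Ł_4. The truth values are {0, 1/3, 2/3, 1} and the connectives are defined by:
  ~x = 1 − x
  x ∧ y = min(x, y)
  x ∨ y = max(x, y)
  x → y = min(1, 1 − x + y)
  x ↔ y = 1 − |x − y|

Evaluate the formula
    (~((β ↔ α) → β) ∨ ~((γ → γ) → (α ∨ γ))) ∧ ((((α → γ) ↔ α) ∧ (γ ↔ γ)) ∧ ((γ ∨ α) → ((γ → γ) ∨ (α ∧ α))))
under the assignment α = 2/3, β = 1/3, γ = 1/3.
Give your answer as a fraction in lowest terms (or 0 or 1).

β ↔ α = 1/3 ↔ 2/3 = 2/3
(β ↔ α) → β = 2/3 → 1/3 = 2/3
~((β ↔ α) → β) = ~2/3 = 1/3
γ → γ = 1/3 → 1/3 = 1
α ∨ γ = 2/3 ∨ 1/3 = 2/3
(γ → γ) → (α ∨ γ) = 1 → 2/3 = 2/3
~((γ → γ) → (α ∨ γ)) = ~2/3 = 1/3
~((β ↔ α) → β) ∨ ~((γ → γ) → (α ∨ γ)) = 1/3 ∨ 1/3 = 1/3
α → γ = 2/3 → 1/3 = 2/3
(α → γ) ↔ α = 2/3 ↔ 2/3 = 1
γ ↔ γ = 1/3 ↔ 1/3 = 1
((α → γ) ↔ α) ∧ (γ ↔ γ) = 1 ∧ 1 = 1
γ ∨ α = 1/3 ∨ 2/3 = 2/3
γ → γ = 1/3 → 1/3 = 1
α ∧ α = 2/3 ∧ 2/3 = 2/3
(γ → γ) ∨ (α ∧ α) = 1 ∨ 2/3 = 1
(γ ∨ α) → ((γ → γ) ∨ (α ∧ α)) = 2/3 → 1 = 1
(((α → γ) ↔ α) ∧ (γ ↔ γ)) ∧ ((γ ∨ α) → ((γ → γ) ∨ (α ∧ α))) = 1 ∧ 1 = 1
(~((β ↔ α) → β) ∨ ~((γ → γ) → (α ∨ γ))) ∧ ((((α → γ) ↔ α) ∧ (γ ↔ γ)) ∧ ((γ ∨ α) → ((γ → γ) ∨ (α ∧ α)))) = 1/3 ∧ 1 = 1/3

1/3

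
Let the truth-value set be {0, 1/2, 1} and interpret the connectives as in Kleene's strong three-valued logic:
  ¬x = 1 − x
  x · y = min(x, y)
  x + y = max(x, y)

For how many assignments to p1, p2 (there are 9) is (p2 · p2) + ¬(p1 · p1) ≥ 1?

5

p1 = 0, p2 = 0 ↦ 1  ≥
p1 = 0, p2 = 1/2 ↦ 1  ≥
p1 = 0, p2 = 1 ↦ 1  ≥
p1 = 1/2, p2 = 0 ↦ 1/2  <
p1 = 1/2, p2 = 1/2 ↦ 1/2  <
p1 = 1/2, p2 = 1 ↦ 1  ≥
p1 = 1, p2 = 0 ↦ 0  <
p1 = 1, p2 = 1/2 ↦ 1/2  <
p1 = 1, p2 = 1 ↦ 1  ≥
So 5 of the 9 assignments meet the threshold.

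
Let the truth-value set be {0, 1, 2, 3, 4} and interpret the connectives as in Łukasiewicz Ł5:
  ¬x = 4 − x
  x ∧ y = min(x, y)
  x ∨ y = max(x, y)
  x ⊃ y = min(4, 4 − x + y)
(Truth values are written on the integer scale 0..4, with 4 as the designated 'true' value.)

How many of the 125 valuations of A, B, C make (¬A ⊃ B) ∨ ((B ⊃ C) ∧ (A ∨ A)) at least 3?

value 4: 75 assignments (counts)
value 3: 20 assignments (counts)
value 2: 15 assignments
value 1: 10 assignments
value 0: 5 assignments
So 95 of the 125 assignments meet the threshold.

95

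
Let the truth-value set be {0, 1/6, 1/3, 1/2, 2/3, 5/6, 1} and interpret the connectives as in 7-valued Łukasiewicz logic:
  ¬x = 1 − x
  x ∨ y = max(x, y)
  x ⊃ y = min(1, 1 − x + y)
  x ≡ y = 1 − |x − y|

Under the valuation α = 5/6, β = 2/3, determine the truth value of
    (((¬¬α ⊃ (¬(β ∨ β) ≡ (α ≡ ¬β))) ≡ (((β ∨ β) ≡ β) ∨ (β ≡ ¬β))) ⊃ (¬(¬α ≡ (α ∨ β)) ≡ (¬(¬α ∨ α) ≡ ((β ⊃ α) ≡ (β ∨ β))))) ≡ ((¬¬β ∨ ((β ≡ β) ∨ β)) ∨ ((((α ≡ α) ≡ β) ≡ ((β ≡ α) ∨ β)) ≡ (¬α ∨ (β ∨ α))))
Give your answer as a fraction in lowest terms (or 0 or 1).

¬α = ¬5/6 = 1/6
¬¬α = ¬1/6 = 5/6
β ∨ β = 2/3 ∨ 2/3 = 2/3
¬(β ∨ β) = ¬2/3 = 1/3
¬β = ¬2/3 = 1/3
α ≡ ¬β = 5/6 ≡ 1/3 = 1/2
¬(β ∨ β) ≡ (α ≡ ¬β) = 1/3 ≡ 1/2 = 5/6
¬¬α ⊃ (¬(β ∨ β) ≡ (α ≡ ¬β)) = 5/6 ⊃ 5/6 = 1
β ∨ β = 2/3 ∨ 2/3 = 2/3
(β ∨ β) ≡ β = 2/3 ≡ 2/3 = 1
¬β = ¬2/3 = 1/3
β ≡ ¬β = 2/3 ≡ 1/3 = 2/3
((β ∨ β) ≡ β) ∨ (β ≡ ¬β) = 1 ∨ 2/3 = 1
(¬¬α ⊃ (¬(β ∨ β) ≡ (α ≡ ¬β))) ≡ (((β ∨ β) ≡ β) ∨ (β ≡ ¬β)) = 1 ≡ 1 = 1
¬α = ¬5/6 = 1/6
α ∨ β = 5/6 ∨ 2/3 = 5/6
¬α ≡ (α ∨ β) = 1/6 ≡ 5/6 = 1/3
¬(¬α ≡ (α ∨ β)) = ¬1/3 = 2/3
¬α = ¬5/6 = 1/6
¬α ∨ α = 1/6 ∨ 5/6 = 5/6
¬(¬α ∨ α) = ¬5/6 = 1/6
β ⊃ α = 2/3 ⊃ 5/6 = 1
β ∨ β = 2/3 ∨ 2/3 = 2/3
(β ⊃ α) ≡ (β ∨ β) = 1 ≡ 2/3 = 2/3
¬(¬α ∨ α) ≡ ((β ⊃ α) ≡ (β ∨ β)) = 1/6 ≡ 2/3 = 1/2
¬(¬α ≡ (α ∨ β)) ≡ (¬(¬α ∨ α) ≡ ((β ⊃ α) ≡ (β ∨ β))) = 2/3 ≡ 1/2 = 5/6
((¬¬α ⊃ (¬(β ∨ β) ≡ (α ≡ ¬β))) ≡ (((β ∨ β) ≡ β) ∨ (β ≡ ¬β))) ⊃ (¬(¬α ≡ (α ∨ β)) ≡ (¬(¬α ∨ α) ≡ ((β ⊃ α) ≡ (β ∨ β)))) = 1 ⊃ 5/6 = 5/6
¬β = ¬2/3 = 1/3
¬¬β = ¬1/3 = 2/3
β ≡ β = 2/3 ≡ 2/3 = 1
(β ≡ β) ∨ β = 1 ∨ 2/3 = 1
¬¬β ∨ ((β ≡ β) ∨ β) = 2/3 ∨ 1 = 1
α ≡ α = 5/6 ≡ 5/6 = 1
(α ≡ α) ≡ β = 1 ≡ 2/3 = 2/3
β ≡ α = 2/3 ≡ 5/6 = 5/6
(β ≡ α) ∨ β = 5/6 ∨ 2/3 = 5/6
((α ≡ α) ≡ β) ≡ ((β ≡ α) ∨ β) = 2/3 ≡ 5/6 = 5/6
¬α = ¬5/6 = 1/6
β ∨ α = 2/3 ∨ 5/6 = 5/6
¬α ∨ (β ∨ α) = 1/6 ∨ 5/6 = 5/6
(((α ≡ α) ≡ β) ≡ ((β ≡ α) ∨ β)) ≡ (¬α ∨ (β ∨ α)) = 5/6 ≡ 5/6 = 1
(¬¬β ∨ ((β ≡ β) ∨ β)) ∨ ((((α ≡ α) ≡ β) ≡ ((β ≡ α) ∨ β)) ≡ (¬α ∨ (β ∨ α))) = 1 ∨ 1 = 1
(((¬¬α ⊃ (¬(β ∨ β) ≡ (α ≡ ¬β))) ≡ (((β ∨ β) ≡ β) ∨ (β ≡ ¬β))) ⊃ (¬(¬α ≡ (α ∨ β)) ≡ (¬(¬α ∨ α) ≡ ((β ⊃ α) ≡ (β ∨ β))))) ≡ ((¬¬β ∨ ((β ≡ β) ∨ β)) ∨ ((((α ≡ α) ≡ β) ≡ ((β ≡ α) ∨ β)) ≡ (¬α ∨ (β ∨ α)))) = 5/6 ≡ 1 = 5/6

5/6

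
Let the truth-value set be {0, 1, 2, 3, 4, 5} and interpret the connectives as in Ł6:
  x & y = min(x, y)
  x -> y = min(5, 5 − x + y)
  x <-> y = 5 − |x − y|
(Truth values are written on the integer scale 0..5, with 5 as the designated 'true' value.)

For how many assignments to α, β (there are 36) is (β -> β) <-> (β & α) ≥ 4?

value 5: 1 assignment (counts)
value 4: 3 assignments (counts)
value 3: 5 assignments
value 2: 7 assignments
value 1: 9 assignments
value 0: 11 assignments
So 4 of the 36 assignments meet the threshold.

4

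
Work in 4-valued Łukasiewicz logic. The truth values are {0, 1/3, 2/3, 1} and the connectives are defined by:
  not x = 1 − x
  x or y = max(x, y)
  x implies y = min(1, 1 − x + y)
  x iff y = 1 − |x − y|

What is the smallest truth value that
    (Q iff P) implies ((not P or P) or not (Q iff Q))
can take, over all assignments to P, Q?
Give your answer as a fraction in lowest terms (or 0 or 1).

Take P = 1/3, Q = 1/3:
Q iff P = 1/3 iff 1/3 = 1
not P = not 1/3 = 2/3
not P or P = 2/3 or 1/3 = 2/3
Q iff Q = 1/3 iff 1/3 = 1
not (Q iff Q) = not 1 = 0
(not P or P) or not (Q iff Q) = 2/3 or 0 = 2/3
(Q iff P) implies ((not P or P) or not (Q iff Q)) = 1 implies 2/3 = 2/3
No assignment yields a value below 2/3, so this is the minimum.

2/3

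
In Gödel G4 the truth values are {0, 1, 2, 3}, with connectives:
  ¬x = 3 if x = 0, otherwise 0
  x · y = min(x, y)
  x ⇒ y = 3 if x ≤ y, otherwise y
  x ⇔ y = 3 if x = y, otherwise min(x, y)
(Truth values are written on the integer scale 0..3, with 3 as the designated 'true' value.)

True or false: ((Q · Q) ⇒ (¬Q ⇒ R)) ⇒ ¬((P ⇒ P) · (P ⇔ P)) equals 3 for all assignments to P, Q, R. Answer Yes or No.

No

Counterexample: take P = 0, Q = 0, R = 0.
Q · Q = 0 · 0 = 0
¬Q = ¬0 = 3
¬Q ⇒ R = 3 ⇒ 0 = 0
(Q · Q) ⇒ (¬Q ⇒ R) = 0 ⇒ 0 = 3
P ⇒ P = 0 ⇒ 0 = 3
P ⇔ P = 0 ⇔ 0 = 3
(P ⇒ P) · (P ⇔ P) = 3 · 3 = 3
¬((P ⇒ P) · (P ⇔ P)) = ¬3 = 0
((Q · Q) ⇒ (¬Q ⇒ R)) ⇒ ¬((P ⇒ P) · (P ⇔ P)) = 3 ⇒ 0 = 0
This gives 0 ≠ 3.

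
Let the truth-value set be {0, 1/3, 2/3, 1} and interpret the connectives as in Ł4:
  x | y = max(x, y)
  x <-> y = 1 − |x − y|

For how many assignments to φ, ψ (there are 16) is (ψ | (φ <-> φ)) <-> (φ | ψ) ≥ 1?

7

φ = 0, ψ = 0 ↦ 0  <
φ = 0, ψ = 1/3 ↦ 1/3  <
φ = 0, ψ = 2/3 ↦ 2/3  <
φ = 0, ψ = 1 ↦ 1  ≥
φ = 1/3, ψ = 0 ↦ 1/3  <
φ = 1/3, ψ = 1/3 ↦ 1/3  <
φ = 1/3, ψ = 2/3 ↦ 2/3  <
φ = 1/3, ψ = 1 ↦ 1  ≥
φ = 2/3, ψ = 0 ↦ 2/3  <
φ = 2/3, ψ = 1/3 ↦ 2/3  <
φ = 2/3, ψ = 2/3 ↦ 2/3  <
φ = 2/3, ψ = 1 ↦ 1  ≥
φ = 1, ψ = 0 ↦ 1  ≥
φ = 1, ψ = 1/3 ↦ 1  ≥
φ = 1, ψ = 2/3 ↦ 1  ≥
φ = 1, ψ = 1 ↦ 1  ≥
So 7 of the 16 assignments meet the threshold.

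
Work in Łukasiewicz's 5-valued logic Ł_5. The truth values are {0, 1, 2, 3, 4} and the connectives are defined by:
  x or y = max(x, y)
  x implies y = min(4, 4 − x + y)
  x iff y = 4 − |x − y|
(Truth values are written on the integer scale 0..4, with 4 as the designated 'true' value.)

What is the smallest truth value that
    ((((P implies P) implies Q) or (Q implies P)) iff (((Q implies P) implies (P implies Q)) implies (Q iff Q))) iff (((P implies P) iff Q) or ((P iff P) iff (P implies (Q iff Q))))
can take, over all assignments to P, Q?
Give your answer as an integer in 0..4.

2

Take P = 0, Q = 2:
P implies P = 0 implies 0 = 4
(P implies P) implies Q = 4 implies 2 = 2
Q implies P = 2 implies 0 = 2
((P implies P) implies Q) or (Q implies P) = 2 or 2 = 2
Q implies P = 2 implies 0 = 2
P implies Q = 0 implies 2 = 4
(Q implies P) implies (P implies Q) = 2 implies 4 = 4
Q iff Q = 2 iff 2 = 4
((Q implies P) implies (P implies Q)) implies (Q iff Q) = 4 implies 4 = 4
(((P implies P) implies Q) or (Q implies P)) iff (((Q implies P) implies (P implies Q)) implies (Q iff Q)) = 2 iff 4 = 2
P implies P = 0 implies 0 = 4
(P implies P) iff Q = 4 iff 2 = 2
P iff P = 0 iff 0 = 4
Q iff Q = 2 iff 2 = 4
P implies (Q iff Q) = 0 implies 4 = 4
(P iff P) iff (P implies (Q iff Q)) = 4 iff 4 = 4
((P implies P) iff Q) or ((P iff P) iff (P implies (Q iff Q))) = 2 or 4 = 4
((((P implies P) implies Q) or (Q implies P)) iff (((Q implies P) implies (P implies Q)) implies (Q iff Q))) iff (((P implies P) iff Q) or ((P iff P) iff (P implies (Q iff Q)))) = 2 iff 4 = 2
No assignment yields a value below 2, so this is the minimum.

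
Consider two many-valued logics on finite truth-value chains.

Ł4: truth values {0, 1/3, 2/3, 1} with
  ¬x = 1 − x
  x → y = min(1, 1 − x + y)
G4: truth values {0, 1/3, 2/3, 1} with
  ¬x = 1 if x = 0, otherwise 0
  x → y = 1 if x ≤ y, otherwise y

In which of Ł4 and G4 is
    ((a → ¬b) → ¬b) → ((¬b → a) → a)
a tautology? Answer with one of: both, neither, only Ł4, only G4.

In Ł4: every assignment gives 1 — tautology.
In G4: at a = 1/3, b = 1/3 the value is 1/3 — not a tautology.

only Ł4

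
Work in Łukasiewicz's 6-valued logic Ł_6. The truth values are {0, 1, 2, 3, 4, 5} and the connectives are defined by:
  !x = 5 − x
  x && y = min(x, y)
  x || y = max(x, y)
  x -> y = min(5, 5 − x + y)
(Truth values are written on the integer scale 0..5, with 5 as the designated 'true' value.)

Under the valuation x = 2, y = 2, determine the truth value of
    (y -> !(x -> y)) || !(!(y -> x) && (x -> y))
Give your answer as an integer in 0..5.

5

x -> y = 2 -> 2 = 5
!(x -> y) = !5 = 0
y -> !(x -> y) = 2 -> 0 = 3
y -> x = 2 -> 2 = 5
!(y -> x) = !5 = 0
x -> y = 2 -> 2 = 5
!(y -> x) && (x -> y) = 0 && 5 = 0
!(!(y -> x) && (x -> y)) = !0 = 5
(y -> !(x -> y)) || !(!(y -> x) && (x -> y)) = 3 || 5 = 5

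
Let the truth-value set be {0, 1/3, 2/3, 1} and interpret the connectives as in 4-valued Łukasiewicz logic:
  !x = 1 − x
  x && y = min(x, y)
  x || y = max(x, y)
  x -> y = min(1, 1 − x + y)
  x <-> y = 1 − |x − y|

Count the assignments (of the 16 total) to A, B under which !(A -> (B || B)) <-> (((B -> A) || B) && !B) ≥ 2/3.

12

A = 0, B = 0 ↦ 0  <
A = 0, B = 1/3 ↦ 1/3  <
A = 0, B = 2/3 ↦ 2/3  ≥
A = 0, B = 1 ↦ 1  ≥
A = 1/3, B = 0 ↦ 1/3  <
A = 1/3, B = 1/3 ↦ 1/3  <
A = 1/3, B = 2/3 ↦ 2/3  ≥
A = 1/3, B = 1 ↦ 1  ≥
A = 2/3, B = 0 ↦ 2/3  ≥
A = 2/3, B = 1/3 ↦ 2/3  ≥
A = 2/3, B = 2/3 ↦ 2/3  ≥
A = 2/3, B = 1 ↦ 1  ≥
A = 1, B = 0 ↦ 1  ≥
A = 1, B = 1/3 ↦ 1  ≥
A = 1, B = 2/3 ↦ 1  ≥
A = 1, B = 1 ↦ 1  ≥
So 12 of the 16 assignments meet the threshold.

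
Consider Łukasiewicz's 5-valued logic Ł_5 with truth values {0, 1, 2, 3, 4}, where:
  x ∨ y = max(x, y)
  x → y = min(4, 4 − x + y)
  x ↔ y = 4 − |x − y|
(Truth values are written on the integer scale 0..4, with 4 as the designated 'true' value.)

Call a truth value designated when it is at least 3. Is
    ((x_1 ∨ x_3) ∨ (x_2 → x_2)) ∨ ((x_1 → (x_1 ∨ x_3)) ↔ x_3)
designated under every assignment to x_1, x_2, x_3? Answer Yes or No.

At x_1 = 3, x_2 = 4, x_3 = 3, for instance:
x_1 ∨ x_3 = 3 ∨ 3 = 3
x_2 → x_2 = 4 → 4 = 4
(x_1 ∨ x_3) ∨ (x_2 → x_2) = 3 ∨ 4 = 4
x_1 ∨ x_3 = 3 ∨ 3 = 3
x_1 → (x_1 ∨ x_3) = 3 → 3 = 4
(x_1 → (x_1 ∨ x_3)) ↔ x_3 = 4 ↔ 3 = 3
((x_1 ∨ x_3) ∨ (x_2 → x_2)) ∨ ((x_1 → (x_1 ∨ x_3)) ↔ x_3) = 4 ∨ 3 = 4
and checking the remaining 124 assignments likewise gives ≥ 3 in every case.

Yes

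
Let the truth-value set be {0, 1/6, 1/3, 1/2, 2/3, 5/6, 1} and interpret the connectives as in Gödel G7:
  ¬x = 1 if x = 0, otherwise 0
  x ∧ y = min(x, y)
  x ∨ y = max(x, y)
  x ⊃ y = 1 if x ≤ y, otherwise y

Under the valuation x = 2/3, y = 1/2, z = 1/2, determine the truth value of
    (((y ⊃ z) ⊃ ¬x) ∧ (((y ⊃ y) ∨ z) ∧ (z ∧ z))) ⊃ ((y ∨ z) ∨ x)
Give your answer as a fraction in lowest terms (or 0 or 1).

y ⊃ z = 1/2 ⊃ 1/2 = 1
¬x = ¬2/3 = 0
(y ⊃ z) ⊃ ¬x = 1 ⊃ 0 = 0
y ⊃ y = 1/2 ⊃ 1/2 = 1
(y ⊃ y) ∨ z = 1 ∨ 1/2 = 1
z ∧ z = 1/2 ∧ 1/2 = 1/2
((y ⊃ y) ∨ z) ∧ (z ∧ z) = 1 ∧ 1/2 = 1/2
((y ⊃ z) ⊃ ¬x) ∧ (((y ⊃ y) ∨ z) ∧ (z ∧ z)) = 0 ∧ 1/2 = 0
y ∨ z = 1/2 ∨ 1/2 = 1/2
(y ∨ z) ∨ x = 1/2 ∨ 2/3 = 2/3
(((y ⊃ z) ⊃ ¬x) ∧ (((y ⊃ y) ∨ z) ∧ (z ∧ z))) ⊃ ((y ∨ z) ∨ x) = 0 ⊃ 2/3 = 1

1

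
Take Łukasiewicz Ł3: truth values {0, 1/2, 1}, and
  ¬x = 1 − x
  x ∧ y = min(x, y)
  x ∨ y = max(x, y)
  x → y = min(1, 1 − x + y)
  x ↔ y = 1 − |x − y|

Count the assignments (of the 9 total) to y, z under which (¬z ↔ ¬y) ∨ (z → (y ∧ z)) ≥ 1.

6

y = 0, z = 0 ↦ 1  ≥
y = 0, z = 1/2 ↦ 1/2  <
y = 0, z = 1 ↦ 0  <
y = 1/2, z = 0 ↦ 1  ≥
y = 1/2, z = 1/2 ↦ 1  ≥
y = 1/2, z = 1 ↦ 1/2  <
y = 1, z = 0 ↦ 1  ≥
y = 1, z = 1/2 ↦ 1  ≥
y = 1, z = 1 ↦ 1  ≥
So 6 of the 9 assignments meet the threshold.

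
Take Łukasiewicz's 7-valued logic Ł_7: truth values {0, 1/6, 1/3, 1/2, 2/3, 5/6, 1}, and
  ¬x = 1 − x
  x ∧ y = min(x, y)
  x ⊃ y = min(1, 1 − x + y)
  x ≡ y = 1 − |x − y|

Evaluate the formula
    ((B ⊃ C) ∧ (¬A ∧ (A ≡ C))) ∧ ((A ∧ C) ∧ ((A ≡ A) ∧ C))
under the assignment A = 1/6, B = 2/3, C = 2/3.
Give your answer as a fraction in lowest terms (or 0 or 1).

1/6

B ⊃ C = 2/3 ⊃ 2/3 = 1
¬A = ¬1/6 = 5/6
A ≡ C = 1/6 ≡ 2/3 = 1/2
¬A ∧ (A ≡ C) = 5/6 ∧ 1/2 = 1/2
(B ⊃ C) ∧ (¬A ∧ (A ≡ C)) = 1 ∧ 1/2 = 1/2
A ∧ C = 1/6 ∧ 2/3 = 1/6
A ≡ A = 1/6 ≡ 1/6 = 1
(A ≡ A) ∧ C = 1 ∧ 2/3 = 2/3
(A ∧ C) ∧ ((A ≡ A) ∧ C) = 1/6 ∧ 2/3 = 1/6
((B ⊃ C) ∧ (¬A ∧ (A ≡ C))) ∧ ((A ∧ C) ∧ ((A ≡ A) ∧ C)) = 1/2 ∧ 1/6 = 1/6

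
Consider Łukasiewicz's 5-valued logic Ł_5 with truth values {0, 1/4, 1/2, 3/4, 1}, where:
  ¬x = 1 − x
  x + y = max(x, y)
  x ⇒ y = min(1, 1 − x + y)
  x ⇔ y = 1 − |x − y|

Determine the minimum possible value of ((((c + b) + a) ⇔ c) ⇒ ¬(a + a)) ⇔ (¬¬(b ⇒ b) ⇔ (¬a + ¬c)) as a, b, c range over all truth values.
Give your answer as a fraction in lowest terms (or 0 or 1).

1/2

Take a = 1/2, b = 1, c = 1/2:
c + b = 1/2 + 1 = 1
(c + b) + a = 1 + 1/2 = 1
((c + b) + a) ⇔ c = 1 ⇔ 1/2 = 1/2
a + a = 1/2 + 1/2 = 1/2
¬(a + a) = ¬1/2 = 1/2
(((c + b) + a) ⇔ c) ⇒ ¬(a + a) = 1/2 ⇒ 1/2 = 1
b ⇒ b = 1 ⇒ 1 = 1
¬(b ⇒ b) = ¬1 = 0
¬¬(b ⇒ b) = ¬0 = 1
¬a = ¬1/2 = 1/2
¬c = ¬1/2 = 1/2
¬a + ¬c = 1/2 + 1/2 = 1/2
¬¬(b ⇒ b) ⇔ (¬a + ¬c) = 1 ⇔ 1/2 = 1/2
((((c + b) + a) ⇔ c) ⇒ ¬(a + a)) ⇔ (¬¬(b ⇒ b) ⇔ (¬a + ¬c)) = 1 ⇔ 1/2 = 1/2
No assignment yields a value below 1/2, so this is the minimum.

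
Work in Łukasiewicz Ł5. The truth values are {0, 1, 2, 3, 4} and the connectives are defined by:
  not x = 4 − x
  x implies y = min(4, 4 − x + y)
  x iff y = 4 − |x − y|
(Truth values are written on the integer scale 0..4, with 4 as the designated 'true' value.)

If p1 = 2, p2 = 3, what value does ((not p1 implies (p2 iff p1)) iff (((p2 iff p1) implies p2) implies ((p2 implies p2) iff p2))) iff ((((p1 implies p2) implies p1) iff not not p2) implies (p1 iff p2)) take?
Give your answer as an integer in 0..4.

3

not p1 = not 2 = 2
p2 iff p1 = 3 iff 2 = 3
not p1 implies (p2 iff p1) = 2 implies 3 = 4
p2 iff p1 = 3 iff 2 = 3
(p2 iff p1) implies p2 = 3 implies 3 = 4
p2 implies p2 = 3 implies 3 = 4
(p2 implies p2) iff p2 = 4 iff 3 = 3
((p2 iff p1) implies p2) implies ((p2 implies p2) iff p2) = 4 implies 3 = 3
(not p1 implies (p2 iff p1)) iff (((p2 iff p1) implies p2) implies ((p2 implies p2) iff p2)) = 4 iff 3 = 3
p1 implies p2 = 2 implies 3 = 4
(p1 implies p2) implies p1 = 4 implies 2 = 2
not p2 = not 3 = 1
not not p2 = not 1 = 3
((p1 implies p2) implies p1) iff not not p2 = 2 iff 3 = 3
p1 iff p2 = 2 iff 3 = 3
(((p1 implies p2) implies p1) iff not not p2) implies (p1 iff p2) = 3 implies 3 = 4
((not p1 implies (p2 iff p1)) iff (((p2 iff p1) implies p2) implies ((p2 implies p2) iff p2))) iff ((((p1 implies p2) implies p1) iff not not p2) implies (p1 iff p2)) = 3 iff 4 = 3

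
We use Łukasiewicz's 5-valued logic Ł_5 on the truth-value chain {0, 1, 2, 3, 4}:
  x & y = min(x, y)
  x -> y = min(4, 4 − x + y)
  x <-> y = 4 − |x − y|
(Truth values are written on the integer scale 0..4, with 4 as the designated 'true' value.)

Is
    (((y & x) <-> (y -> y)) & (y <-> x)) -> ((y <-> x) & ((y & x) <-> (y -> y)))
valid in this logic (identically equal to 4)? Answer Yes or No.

Yes

At x = 4, y = 3, for instance:
y & x = 3 & 4 = 3
y -> y = 3 -> 3 = 4
(y & x) <-> (y -> y) = 3 <-> 4 = 3
y <-> x = 3 <-> 4 = 3
((y & x) <-> (y -> y)) & (y <-> x) = 3 & 3 = 3
(y <-> x) & ((y & x) <-> (y -> y)) = 3 & 3 = 3
(((y & x) <-> (y -> y)) & (y <-> x)) -> ((y <-> x) & ((y & x) <-> (y -> y))) = 3 -> 3 = 4
and checking the remaining 24 assignments likewise gives ≥ 4 in every case.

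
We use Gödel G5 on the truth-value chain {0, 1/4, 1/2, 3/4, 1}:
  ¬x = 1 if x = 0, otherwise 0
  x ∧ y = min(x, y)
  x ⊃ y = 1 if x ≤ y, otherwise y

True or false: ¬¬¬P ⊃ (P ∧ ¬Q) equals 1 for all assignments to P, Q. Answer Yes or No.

Counterexample: take P = 0, Q = 0.
¬P = ¬0 = 1
¬¬P = ¬1 = 0
¬¬¬P = ¬0 = 1
¬Q = ¬0 = 1
P ∧ ¬Q = 0 ∧ 1 = 0
¬¬¬P ⊃ (P ∧ ¬Q) = 1 ⊃ 0 = 0
This gives 0 ≠ 1.

No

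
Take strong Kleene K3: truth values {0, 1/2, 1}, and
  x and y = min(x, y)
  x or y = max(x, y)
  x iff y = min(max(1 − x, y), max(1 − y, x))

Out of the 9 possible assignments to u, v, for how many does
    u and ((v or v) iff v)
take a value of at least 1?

u = 0, v = 0 ↦ 0  <
u = 0, v = 1/2 ↦ 0  <
u = 0, v = 1 ↦ 0  <
u = 1/2, v = 0 ↦ 1/2  <
u = 1/2, v = 1/2 ↦ 1/2  <
u = 1/2, v = 1 ↦ 1/2  <
u = 1, v = 0 ↦ 1  ≥
u = 1, v = 1/2 ↦ 1/2  <
u = 1, v = 1 ↦ 1  ≥
So 2 of the 9 assignments meet the threshold.

2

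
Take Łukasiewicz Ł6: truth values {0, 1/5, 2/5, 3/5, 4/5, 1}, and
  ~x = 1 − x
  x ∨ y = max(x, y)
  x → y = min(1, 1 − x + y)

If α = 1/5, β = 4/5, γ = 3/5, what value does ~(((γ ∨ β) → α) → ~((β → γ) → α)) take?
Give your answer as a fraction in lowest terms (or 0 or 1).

γ ∨ β = 3/5 ∨ 4/5 = 4/5
(γ ∨ β) → α = 4/5 → 1/5 = 2/5
β → γ = 4/5 → 3/5 = 4/5
(β → γ) → α = 4/5 → 1/5 = 2/5
~((β → γ) → α) = ~2/5 = 3/5
((γ ∨ β) → α) → ~((β → γ) → α) = 2/5 → 3/5 = 1
~(((γ ∨ β) → α) → ~((β → γ) → α)) = ~1 = 0

0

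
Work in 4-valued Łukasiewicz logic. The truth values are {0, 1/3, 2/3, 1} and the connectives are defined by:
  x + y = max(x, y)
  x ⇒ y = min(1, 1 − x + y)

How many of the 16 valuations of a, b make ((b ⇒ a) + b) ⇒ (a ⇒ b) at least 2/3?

a = 0, b = 0 ↦ 1  ≥
a = 0, b = 1/3 ↦ 1  ≥
a = 0, b = 2/3 ↦ 1  ≥
a = 0, b = 1 ↦ 1  ≥
a = 1/3, b = 0 ↦ 2/3  ≥
a = 1/3, b = 1/3 ↦ 1  ≥
a = 1/3, b = 2/3 ↦ 1  ≥
a = 1/3, b = 1 ↦ 1  ≥
a = 2/3, b = 0 ↦ 1/3  <
a = 2/3, b = 1/3 ↦ 2/3  ≥
a = 2/3, b = 2/3 ↦ 1  ≥
a = 2/3, b = 1 ↦ 1  ≥
a = 1, b = 0 ↦ 0  <
a = 1, b = 1/3 ↦ 1/3  <
a = 1, b = 2/3 ↦ 2/3  ≥
a = 1, b = 1 ↦ 1  ≥
So 13 of the 16 assignments meet the threshold.

13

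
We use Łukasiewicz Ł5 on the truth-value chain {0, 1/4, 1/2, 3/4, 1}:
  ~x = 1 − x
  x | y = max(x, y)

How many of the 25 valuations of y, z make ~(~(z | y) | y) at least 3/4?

value 1: 1 assignment (counts)
value 3/4: 3 assignments (counts)
value 1/2: 7 assignments
value 1/4: 8 assignments
value 0: 6 assignments
So 4 of the 25 assignments meet the threshold.

4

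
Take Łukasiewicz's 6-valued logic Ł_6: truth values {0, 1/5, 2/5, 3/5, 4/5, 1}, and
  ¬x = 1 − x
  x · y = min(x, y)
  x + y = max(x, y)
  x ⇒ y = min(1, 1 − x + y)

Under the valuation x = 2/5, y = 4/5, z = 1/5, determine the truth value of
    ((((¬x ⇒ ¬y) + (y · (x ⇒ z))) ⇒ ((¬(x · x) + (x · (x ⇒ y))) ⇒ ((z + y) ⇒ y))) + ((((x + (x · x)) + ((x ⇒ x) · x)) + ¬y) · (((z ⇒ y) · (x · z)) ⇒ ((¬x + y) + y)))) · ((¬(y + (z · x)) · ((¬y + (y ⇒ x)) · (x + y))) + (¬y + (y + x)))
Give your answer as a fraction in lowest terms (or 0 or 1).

4/5

¬x = ¬2/5 = 3/5
¬y = ¬4/5 = 1/5
¬x ⇒ ¬y = 3/5 ⇒ 1/5 = 3/5
x ⇒ z = 2/5 ⇒ 1/5 = 4/5
y · (x ⇒ z) = 4/5 · 4/5 = 4/5
(¬x ⇒ ¬y) + (y · (x ⇒ z)) = 3/5 + 4/5 = 4/5
x · x = 2/5 · 2/5 = 2/5
¬(x · x) = ¬2/5 = 3/5
x ⇒ y = 2/5 ⇒ 4/5 = 1
x · (x ⇒ y) = 2/5 · 1 = 2/5
¬(x · x) + (x · (x ⇒ y)) = 3/5 + 2/5 = 3/5
z + y = 1/5 + 4/5 = 4/5
(z + y) ⇒ y = 4/5 ⇒ 4/5 = 1
(¬(x · x) + (x · (x ⇒ y))) ⇒ ((z + y) ⇒ y) = 3/5 ⇒ 1 = 1
((¬x ⇒ ¬y) + (y · (x ⇒ z))) ⇒ ((¬(x · x) + (x · (x ⇒ y))) ⇒ ((z + y) ⇒ y)) = 4/5 ⇒ 1 = 1
x · x = 2/5 · 2/5 = 2/5
x + (x · x) = 2/5 + 2/5 = 2/5
x ⇒ x = 2/5 ⇒ 2/5 = 1
(x ⇒ x) · x = 1 · 2/5 = 2/5
(x + (x · x)) + ((x ⇒ x) · x) = 2/5 + 2/5 = 2/5
¬y = ¬4/5 = 1/5
((x + (x · x)) + ((x ⇒ x) · x)) + ¬y = 2/5 + 1/5 = 2/5
z ⇒ y = 1/5 ⇒ 4/5 = 1
x · z = 2/5 · 1/5 = 1/5
(z ⇒ y) · (x · z) = 1 · 1/5 = 1/5
¬x = ¬2/5 = 3/5
¬x + y = 3/5 + 4/5 = 4/5
(¬x + y) + y = 4/5 + 4/5 = 4/5
((z ⇒ y) · (x · z)) ⇒ ((¬x + y) + y) = 1/5 ⇒ 4/5 = 1
(((x + (x · x)) + ((x ⇒ x) · x)) + ¬y) · (((z ⇒ y) · (x · z)) ⇒ ((¬x + y) + y)) = 2/5 · 1 = 2/5
(((¬x ⇒ ¬y) + (y · (x ⇒ z))) ⇒ ((¬(x · x) + (x · (x ⇒ y))) ⇒ ((z + y) ⇒ y))) + ((((x + (x · x)) + ((x ⇒ x) · x)) + ¬y) · (((z ⇒ y) · (x · z)) ⇒ ((¬x + y) + y))) = 1 + 2/5 = 1
z · x = 1/5 · 2/5 = 1/5
y + (z · x) = 4/5 + 1/5 = 4/5
¬(y + (z · x)) = ¬4/5 = 1/5
¬y = ¬4/5 = 1/5
y ⇒ x = 4/5 ⇒ 2/5 = 3/5
¬y + (y ⇒ x) = 1/5 + 3/5 = 3/5
x + y = 2/5 + 4/5 = 4/5
(¬y + (y ⇒ x)) · (x + y) = 3/5 · 4/5 = 3/5
¬(y + (z · x)) · ((¬y + (y ⇒ x)) · (x + y)) = 1/5 · 3/5 = 1/5
¬y = ¬4/5 = 1/5
y + x = 4/5 + 2/5 = 4/5
¬y + (y + x) = 1/5 + 4/5 = 4/5
(¬(y + (z · x)) · ((¬y + (y ⇒ x)) · (x + y))) + (¬y + (y + x)) = 1/5 + 4/5 = 4/5
((((¬x ⇒ ¬y) + (y · (x ⇒ z))) ⇒ ((¬(x · x) + (x · (x ⇒ y))) ⇒ ((z + y) ⇒ y))) + ((((x + (x · x)) + ((x ⇒ x) · x)) + ¬y) · (((z ⇒ y) · (x · z)) ⇒ ((¬x + y) + y)))) · ((¬(y + (z · x)) · ((¬y + (y ⇒ x)) · (x + y))) + (¬y + (y + x))) = 1 · 4/5 = 4/5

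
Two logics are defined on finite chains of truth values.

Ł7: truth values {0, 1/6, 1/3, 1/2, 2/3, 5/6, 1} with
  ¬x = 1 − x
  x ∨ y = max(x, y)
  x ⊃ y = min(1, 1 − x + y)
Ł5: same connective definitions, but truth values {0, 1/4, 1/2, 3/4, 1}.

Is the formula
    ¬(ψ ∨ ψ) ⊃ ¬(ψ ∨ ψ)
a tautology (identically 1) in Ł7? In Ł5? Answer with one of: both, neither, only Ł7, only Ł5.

In Ł7: every assignment gives 1 — tautology.
In Ł5: every assignment gives 1 — tautology.

both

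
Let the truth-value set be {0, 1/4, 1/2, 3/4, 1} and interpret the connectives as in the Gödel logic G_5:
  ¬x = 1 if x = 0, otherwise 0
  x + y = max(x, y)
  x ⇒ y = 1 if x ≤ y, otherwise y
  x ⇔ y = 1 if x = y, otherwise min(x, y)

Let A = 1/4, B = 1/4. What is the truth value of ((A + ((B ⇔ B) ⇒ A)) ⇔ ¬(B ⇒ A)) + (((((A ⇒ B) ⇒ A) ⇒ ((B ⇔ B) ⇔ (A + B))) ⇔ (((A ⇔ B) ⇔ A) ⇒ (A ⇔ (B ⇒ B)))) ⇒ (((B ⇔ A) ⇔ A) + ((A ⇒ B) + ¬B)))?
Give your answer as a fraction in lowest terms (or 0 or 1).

B ⇔ B = 1/4 ⇔ 1/4 = 1
(B ⇔ B) ⇒ A = 1 ⇒ 1/4 = 1/4
A + ((B ⇔ B) ⇒ A) = 1/4 + 1/4 = 1/4
B ⇒ A = 1/4 ⇒ 1/4 = 1
¬(B ⇒ A) = ¬1 = 0
(A + ((B ⇔ B) ⇒ A)) ⇔ ¬(B ⇒ A) = 1/4 ⇔ 0 = 0
A ⇒ B = 1/4 ⇒ 1/4 = 1
(A ⇒ B) ⇒ A = 1 ⇒ 1/4 = 1/4
B ⇔ B = 1/4 ⇔ 1/4 = 1
A + B = 1/4 + 1/4 = 1/4
(B ⇔ B) ⇔ (A + B) = 1 ⇔ 1/4 = 1/4
((A ⇒ B) ⇒ A) ⇒ ((B ⇔ B) ⇔ (A + B)) = 1/4 ⇒ 1/4 = 1
A ⇔ B = 1/4 ⇔ 1/4 = 1
(A ⇔ B) ⇔ A = 1 ⇔ 1/4 = 1/4
B ⇒ B = 1/4 ⇒ 1/4 = 1
A ⇔ (B ⇒ B) = 1/4 ⇔ 1 = 1/4
((A ⇔ B) ⇔ A) ⇒ (A ⇔ (B ⇒ B)) = 1/4 ⇒ 1/4 = 1
(((A ⇒ B) ⇒ A) ⇒ ((B ⇔ B) ⇔ (A + B))) ⇔ (((A ⇔ B) ⇔ A) ⇒ (A ⇔ (B ⇒ B))) = 1 ⇔ 1 = 1
B ⇔ A = 1/4 ⇔ 1/4 = 1
(B ⇔ A) ⇔ A = 1 ⇔ 1/4 = 1/4
A ⇒ B = 1/4 ⇒ 1/4 = 1
¬B = ¬1/4 = 0
(A ⇒ B) + ¬B = 1 + 0 = 1
((B ⇔ A) ⇔ A) + ((A ⇒ B) + ¬B) = 1/4 + 1 = 1
((((A ⇒ B) ⇒ A) ⇒ ((B ⇔ B) ⇔ (A + B))) ⇔ (((A ⇔ B) ⇔ A) ⇒ (A ⇔ (B ⇒ B)))) ⇒ (((B ⇔ A) ⇔ A) + ((A ⇒ B) + ¬B)) = 1 ⇒ 1 = 1
((A + ((B ⇔ B) ⇒ A)) ⇔ ¬(B ⇒ A)) + (((((A ⇒ B) ⇒ A) ⇒ ((B ⇔ B) ⇔ (A + B))) ⇔ (((A ⇔ B) ⇔ A) ⇒ (A ⇔ (B ⇒ B)))) ⇒ (((B ⇔ A) ⇔ A) + ((A ⇒ B) + ¬B))) = 0 + 1 = 1

1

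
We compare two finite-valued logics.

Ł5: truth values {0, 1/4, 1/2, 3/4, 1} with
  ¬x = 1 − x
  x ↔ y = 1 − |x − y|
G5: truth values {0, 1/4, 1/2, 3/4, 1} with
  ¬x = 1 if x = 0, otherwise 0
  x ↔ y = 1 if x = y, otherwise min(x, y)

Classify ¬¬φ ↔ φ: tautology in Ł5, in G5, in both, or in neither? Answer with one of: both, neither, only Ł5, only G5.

only Ł5

In Ł5: every assignment gives 1 — tautology.
In G5: at φ = 1/4 the value is 1/4 — not a tautology.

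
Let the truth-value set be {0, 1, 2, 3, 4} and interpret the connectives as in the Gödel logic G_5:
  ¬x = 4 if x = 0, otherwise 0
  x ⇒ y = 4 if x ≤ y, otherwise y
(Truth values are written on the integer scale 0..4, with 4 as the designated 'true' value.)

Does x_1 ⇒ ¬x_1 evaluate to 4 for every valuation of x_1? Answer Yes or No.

No

Counterexample: take x_1 = 1.
¬x_1 = ¬1 = 0
x_1 ⇒ ¬x_1 = 1 ⇒ 0 = 0
This gives 0 ≠ 4.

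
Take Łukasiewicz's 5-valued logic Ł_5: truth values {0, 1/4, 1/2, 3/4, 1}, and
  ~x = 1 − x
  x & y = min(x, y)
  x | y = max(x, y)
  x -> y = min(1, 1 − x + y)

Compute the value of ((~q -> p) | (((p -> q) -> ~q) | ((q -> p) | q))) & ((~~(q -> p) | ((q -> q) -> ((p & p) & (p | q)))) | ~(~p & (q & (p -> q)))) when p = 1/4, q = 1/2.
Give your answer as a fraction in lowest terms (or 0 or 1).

3/4

~q = ~1/2 = 1/2
~q -> p = 1/2 -> 1/4 = 3/4
p -> q = 1/4 -> 1/2 = 1
~q = ~1/2 = 1/2
(p -> q) -> ~q = 1 -> 1/2 = 1/2
q -> p = 1/2 -> 1/4 = 3/4
(q -> p) | q = 3/4 | 1/2 = 3/4
((p -> q) -> ~q) | ((q -> p) | q) = 1/2 | 3/4 = 3/4
(~q -> p) | (((p -> q) -> ~q) | ((q -> p) | q)) = 3/4 | 3/4 = 3/4
q -> p = 1/2 -> 1/4 = 3/4
~(q -> p) = ~3/4 = 1/4
~~(q -> p) = ~1/4 = 3/4
q -> q = 1/2 -> 1/2 = 1
p & p = 1/4 & 1/4 = 1/4
p | q = 1/4 | 1/2 = 1/2
(p & p) & (p | q) = 1/4 & 1/2 = 1/4
(q -> q) -> ((p & p) & (p | q)) = 1 -> 1/4 = 1/4
~~(q -> p) | ((q -> q) -> ((p & p) & (p | q))) = 3/4 | 1/4 = 3/4
~p = ~1/4 = 3/4
p -> q = 1/4 -> 1/2 = 1
q & (p -> q) = 1/2 & 1 = 1/2
~p & (q & (p -> q)) = 3/4 & 1/2 = 1/2
~(~p & (q & (p -> q))) = ~1/2 = 1/2
(~~(q -> p) | ((q -> q) -> ((p & p) & (p | q)))) | ~(~p & (q & (p -> q))) = 3/4 | 1/2 = 3/4
((~q -> p) | (((p -> q) -> ~q) | ((q -> p) | q))) & ((~~(q -> p) | ((q -> q) -> ((p & p) & (p | q)))) | ~(~p & (q & (p -> q)))) = 3/4 & 3/4 = 3/4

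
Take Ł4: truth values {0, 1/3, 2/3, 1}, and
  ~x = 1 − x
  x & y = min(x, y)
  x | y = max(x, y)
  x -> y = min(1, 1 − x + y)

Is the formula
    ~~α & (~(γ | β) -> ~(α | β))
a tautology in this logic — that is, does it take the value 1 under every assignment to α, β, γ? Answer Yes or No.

Counterexample: take α = 0, β = 0, γ = 0.
~α = ~0 = 1
~~α = ~1 = 0
γ | β = 0 | 0 = 0
~(γ | β) = ~0 = 1
α | β = 0 | 0 = 0
~(α | β) = ~0 = 1
~(γ | β) -> ~(α | β) = 1 -> 1 = 1
~~α & (~(γ | β) -> ~(α | β)) = 0 & 1 = 0
This gives 0 ≠ 1.

No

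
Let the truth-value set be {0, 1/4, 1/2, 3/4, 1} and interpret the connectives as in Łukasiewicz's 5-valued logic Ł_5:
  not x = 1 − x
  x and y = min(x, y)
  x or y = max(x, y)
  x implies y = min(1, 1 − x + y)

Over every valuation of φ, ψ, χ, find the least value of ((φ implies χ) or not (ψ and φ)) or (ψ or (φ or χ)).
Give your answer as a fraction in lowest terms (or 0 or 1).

1/2

Take φ = 1/2, ψ = 1/2, χ = 0:
φ implies χ = 1/2 implies 0 = 1/2
ψ and φ = 1/2 and 1/2 = 1/2
not (ψ and φ) = not 1/2 = 1/2
(φ implies χ) or not (ψ and φ) = 1/2 or 1/2 = 1/2
φ or χ = 1/2 or 0 = 1/2
ψ or (φ or χ) = 1/2 or 1/2 = 1/2
((φ implies χ) or not (ψ and φ)) or (ψ or (φ or χ)) = 1/2 or 1/2 = 1/2
No assignment yields a value below 1/2, so this is the minimum.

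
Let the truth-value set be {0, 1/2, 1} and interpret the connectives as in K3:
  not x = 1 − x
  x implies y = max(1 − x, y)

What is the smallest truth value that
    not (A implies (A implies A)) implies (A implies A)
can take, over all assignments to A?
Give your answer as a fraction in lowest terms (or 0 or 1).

Take A = 1/2:
A implies A = 1/2 implies 1/2 = 1/2
A implies (A implies A) = 1/2 implies 1/2 = 1/2
not (A implies (A implies A)) = not 1/2 = 1/2
A implies A = 1/2 implies 1/2 = 1/2
not (A implies (A implies A)) implies (A implies A) = 1/2 implies 1/2 = 1/2
No assignment yields a value below 1/2, so this is the minimum.

1/2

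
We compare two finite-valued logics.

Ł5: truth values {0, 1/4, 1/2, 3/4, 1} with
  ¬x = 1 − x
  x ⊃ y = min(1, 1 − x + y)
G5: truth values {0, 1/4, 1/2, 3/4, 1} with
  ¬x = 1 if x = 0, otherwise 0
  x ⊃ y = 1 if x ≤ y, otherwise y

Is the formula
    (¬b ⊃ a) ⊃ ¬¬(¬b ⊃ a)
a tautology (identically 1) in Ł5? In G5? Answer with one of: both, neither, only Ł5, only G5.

both

In Ł5: every assignment gives 1 — tautology.
In G5: every assignment gives 1 — tautology.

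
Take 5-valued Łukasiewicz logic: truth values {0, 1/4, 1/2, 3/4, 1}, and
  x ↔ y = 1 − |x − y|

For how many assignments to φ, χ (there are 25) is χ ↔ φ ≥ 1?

5

value 1: 5 assignments (counts)
value 3/4: 8 assignments
value 1/2: 6 assignments
value 1/4: 4 assignments
value 0: 2 assignments
So 5 of the 25 assignments meet the threshold.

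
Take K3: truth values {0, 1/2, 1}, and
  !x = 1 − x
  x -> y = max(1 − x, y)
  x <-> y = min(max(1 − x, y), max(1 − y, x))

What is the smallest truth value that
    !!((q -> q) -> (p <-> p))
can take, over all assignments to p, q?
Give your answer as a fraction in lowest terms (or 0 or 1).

Take p = 1/2, q = 0:
q -> q = 0 -> 0 = 1
p <-> p = 1/2 <-> 1/2 = 1/2
(q -> q) -> (p <-> p) = 1 -> 1/2 = 1/2
!((q -> q) -> (p <-> p)) = !1/2 = 1/2
!!((q -> q) -> (p <-> p)) = !1/2 = 1/2
No assignment yields a value below 1/2, so this is the minimum.

1/2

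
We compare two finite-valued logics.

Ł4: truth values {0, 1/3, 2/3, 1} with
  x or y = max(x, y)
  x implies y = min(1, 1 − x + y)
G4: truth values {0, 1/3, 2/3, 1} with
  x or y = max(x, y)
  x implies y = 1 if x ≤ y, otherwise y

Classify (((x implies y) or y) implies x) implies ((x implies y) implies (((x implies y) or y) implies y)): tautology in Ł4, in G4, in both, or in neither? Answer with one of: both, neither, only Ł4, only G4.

both

In Ł4: every assignment gives 1 — tautology.
In G4: every assignment gives 1 — tautology.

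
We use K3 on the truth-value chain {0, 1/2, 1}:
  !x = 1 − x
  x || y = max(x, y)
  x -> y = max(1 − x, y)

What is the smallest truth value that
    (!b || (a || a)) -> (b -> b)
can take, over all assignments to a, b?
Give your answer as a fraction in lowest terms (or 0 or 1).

1/2

Take a = 0, b = 1/2:
!b = !1/2 = 1/2
a || a = 0 || 0 = 0
!b || (a || a) = 1/2 || 0 = 1/2
b -> b = 1/2 -> 1/2 = 1/2
(!b || (a || a)) -> (b -> b) = 1/2 -> 1/2 = 1/2
No assignment yields a value below 1/2, so this is the minimum.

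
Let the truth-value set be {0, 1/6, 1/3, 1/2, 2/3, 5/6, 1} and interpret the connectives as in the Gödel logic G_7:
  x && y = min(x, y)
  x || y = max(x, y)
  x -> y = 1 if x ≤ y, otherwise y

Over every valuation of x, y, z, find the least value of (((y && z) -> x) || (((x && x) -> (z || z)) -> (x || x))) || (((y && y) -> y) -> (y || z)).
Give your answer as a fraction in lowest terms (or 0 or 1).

1/6

Take x = 0, y = 1/6, z = 1/6:
y && z = 1/6 && 1/6 = 1/6
(y && z) -> x = 1/6 -> 0 = 0
x && x = 0 && 0 = 0
z || z = 1/6 || 1/6 = 1/6
(x && x) -> (z || z) = 0 -> 1/6 = 1
x || x = 0 || 0 = 0
((x && x) -> (z || z)) -> (x || x) = 1 -> 0 = 0
((y && z) -> x) || (((x && x) -> (z || z)) -> (x || x)) = 0 || 0 = 0
y && y = 1/6 && 1/6 = 1/6
(y && y) -> y = 1/6 -> 1/6 = 1
y || z = 1/6 || 1/6 = 1/6
((y && y) -> y) -> (y || z) = 1 -> 1/6 = 1/6
(((y && z) -> x) || (((x && x) -> (z || z)) -> (x || x))) || (((y && y) -> y) -> (y || z)) = 0 || 1/6 = 1/6
No assignment yields a value below 1/6, so this is the minimum.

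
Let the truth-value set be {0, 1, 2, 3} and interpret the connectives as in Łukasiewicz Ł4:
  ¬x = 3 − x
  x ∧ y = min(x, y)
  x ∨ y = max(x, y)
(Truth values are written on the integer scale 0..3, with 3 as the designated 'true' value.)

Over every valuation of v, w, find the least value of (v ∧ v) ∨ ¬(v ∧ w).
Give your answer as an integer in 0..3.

Take v = 1, w = 1:
v ∧ v = 1 ∧ 1 = 1
v ∧ w = 1 ∧ 1 = 1
¬(v ∧ w) = ¬1 = 2
(v ∧ v) ∨ ¬(v ∧ w) = 1 ∨ 2 = 2
No assignment yields a value below 2, so this is the minimum.

2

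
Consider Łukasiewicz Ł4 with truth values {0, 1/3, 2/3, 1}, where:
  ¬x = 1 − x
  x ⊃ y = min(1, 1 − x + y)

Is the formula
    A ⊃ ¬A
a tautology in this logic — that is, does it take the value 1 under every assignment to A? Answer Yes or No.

Counterexample: take A = 2/3.
¬A = ¬2/3 = 1/3
A ⊃ ¬A = 2/3 ⊃ 1/3 = 2/3
This gives 2/3 ≠ 1.

No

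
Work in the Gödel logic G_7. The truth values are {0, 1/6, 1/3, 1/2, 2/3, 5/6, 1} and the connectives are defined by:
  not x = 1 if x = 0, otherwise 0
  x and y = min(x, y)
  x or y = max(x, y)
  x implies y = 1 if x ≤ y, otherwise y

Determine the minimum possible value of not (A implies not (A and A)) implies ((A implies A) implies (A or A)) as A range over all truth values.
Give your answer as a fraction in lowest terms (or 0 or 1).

1/6

Take A = 1/6:
A and A = 1/6 and 1/6 = 1/6
not (A and A) = not 1/6 = 0
A implies not (A and A) = 1/6 implies 0 = 0
not (A implies not (A and A)) = not 0 = 1
A implies A = 1/6 implies 1/6 = 1
A or A = 1/6 or 1/6 = 1/6
(A implies A) implies (A or A) = 1 implies 1/6 = 1/6
not (A implies not (A and A)) implies ((A implies A) implies (A or A)) = 1 implies 1/6 = 1/6
No assignment yields a value below 1/6, so this is the minimum.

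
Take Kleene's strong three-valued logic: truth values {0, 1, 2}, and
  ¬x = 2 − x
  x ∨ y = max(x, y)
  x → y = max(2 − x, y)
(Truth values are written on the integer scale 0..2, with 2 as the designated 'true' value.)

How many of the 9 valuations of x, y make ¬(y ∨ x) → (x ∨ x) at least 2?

x = 0, y = 0 ↦ 0  <
x = 0, y = 1 ↦ 1  <
x = 0, y = 2 ↦ 2  ≥
x = 1, y = 0 ↦ 1  <
x = 1, y = 1 ↦ 1  <
x = 1, y = 2 ↦ 2  ≥
x = 2, y = 0 ↦ 2  ≥
x = 2, y = 1 ↦ 2  ≥
x = 2, y = 2 ↦ 2  ≥
So 5 of the 9 assignments meet the threshold.

5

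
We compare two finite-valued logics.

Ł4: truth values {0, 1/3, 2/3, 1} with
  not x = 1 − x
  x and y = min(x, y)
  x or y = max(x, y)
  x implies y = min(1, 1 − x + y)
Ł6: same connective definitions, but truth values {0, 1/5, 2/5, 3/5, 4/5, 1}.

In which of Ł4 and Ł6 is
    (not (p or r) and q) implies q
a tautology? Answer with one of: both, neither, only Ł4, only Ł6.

In Ł4: every assignment gives 1 — tautology.
In Ł6: every assignment gives 1 — tautology.

both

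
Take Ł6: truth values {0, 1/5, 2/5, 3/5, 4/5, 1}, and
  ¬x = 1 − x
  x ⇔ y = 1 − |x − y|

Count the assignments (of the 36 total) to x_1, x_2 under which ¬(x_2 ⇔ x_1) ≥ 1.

2

value 1: 2 assignments (counts)
value 4/5: 4 assignments
value 3/5: 6 assignments
value 2/5: 8 assignments
value 1/5: 10 assignments
value 0: 6 assignments
So 2 of the 36 assignments meet the threshold.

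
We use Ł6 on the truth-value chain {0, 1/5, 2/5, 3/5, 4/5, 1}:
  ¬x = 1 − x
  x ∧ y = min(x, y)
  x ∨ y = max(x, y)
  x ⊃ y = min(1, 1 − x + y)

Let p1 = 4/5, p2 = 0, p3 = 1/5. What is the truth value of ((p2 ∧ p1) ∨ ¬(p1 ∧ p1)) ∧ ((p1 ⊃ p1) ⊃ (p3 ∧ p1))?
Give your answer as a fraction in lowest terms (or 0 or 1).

1/5

p2 ∧ p1 = 0 ∧ 4/5 = 0
p1 ∧ p1 = 4/5 ∧ 4/5 = 4/5
¬(p1 ∧ p1) = ¬4/5 = 1/5
(p2 ∧ p1) ∨ ¬(p1 ∧ p1) = 0 ∨ 1/5 = 1/5
p1 ⊃ p1 = 4/5 ⊃ 4/5 = 1
p3 ∧ p1 = 1/5 ∧ 4/5 = 1/5
(p1 ⊃ p1) ⊃ (p3 ∧ p1) = 1 ⊃ 1/5 = 1/5
((p2 ∧ p1) ∨ ¬(p1 ∧ p1)) ∧ ((p1 ⊃ p1) ⊃ (p3 ∧ p1)) = 1/5 ∧ 1/5 = 1/5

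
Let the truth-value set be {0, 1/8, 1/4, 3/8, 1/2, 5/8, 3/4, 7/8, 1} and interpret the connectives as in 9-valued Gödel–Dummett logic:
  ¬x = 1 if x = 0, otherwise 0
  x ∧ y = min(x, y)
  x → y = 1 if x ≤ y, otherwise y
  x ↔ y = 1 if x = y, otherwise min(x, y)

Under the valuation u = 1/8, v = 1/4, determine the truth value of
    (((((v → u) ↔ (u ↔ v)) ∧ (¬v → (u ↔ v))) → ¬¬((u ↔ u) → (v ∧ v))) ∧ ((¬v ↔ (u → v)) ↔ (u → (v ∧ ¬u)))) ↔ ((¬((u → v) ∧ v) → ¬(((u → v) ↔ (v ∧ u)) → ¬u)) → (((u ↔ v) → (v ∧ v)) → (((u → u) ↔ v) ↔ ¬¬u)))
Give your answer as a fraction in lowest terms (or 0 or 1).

1/4

v → u = 1/4 → 1/8 = 1/8
u ↔ v = 1/8 ↔ 1/4 = 1/8
(v → u) ↔ (u ↔ v) = 1/8 ↔ 1/8 = 1
¬v = ¬1/4 = 0
u ↔ v = 1/8 ↔ 1/4 = 1/8
¬v → (u ↔ v) = 0 → 1/8 = 1
((v → u) ↔ (u ↔ v)) ∧ (¬v → (u ↔ v)) = 1 ∧ 1 = 1
u ↔ u = 1/8 ↔ 1/8 = 1
v ∧ v = 1/4 ∧ 1/4 = 1/4
(u ↔ u) → (v ∧ v) = 1 → 1/4 = 1/4
¬((u ↔ u) → (v ∧ v)) = ¬1/4 = 0
¬¬((u ↔ u) → (v ∧ v)) = ¬0 = 1
(((v → u) ↔ (u ↔ v)) ∧ (¬v → (u ↔ v))) → ¬¬((u ↔ u) → (v ∧ v)) = 1 → 1 = 1
¬v = ¬1/4 = 0
u → v = 1/8 → 1/4 = 1
¬v ↔ (u → v) = 0 ↔ 1 = 0
¬u = ¬1/8 = 0
v ∧ ¬u = 1/4 ∧ 0 = 0
u → (v ∧ ¬u) = 1/8 → 0 = 0
(¬v ↔ (u → v)) ↔ (u → (v ∧ ¬u)) = 0 ↔ 0 = 1
((((v → u) ↔ (u ↔ v)) ∧ (¬v → (u ↔ v))) → ¬¬((u ↔ u) → (v ∧ v))) ∧ ((¬v ↔ (u → v)) ↔ (u → (v ∧ ¬u))) = 1 ∧ 1 = 1
u → v = 1/8 → 1/4 = 1
(u → v) ∧ v = 1 ∧ 1/4 = 1/4
¬((u → v) ∧ v) = ¬1/4 = 0
u → v = 1/8 → 1/4 = 1
v ∧ u = 1/4 ∧ 1/8 = 1/8
(u → v) ↔ (v ∧ u) = 1 ↔ 1/8 = 1/8
¬u = ¬1/8 = 0
((u → v) ↔ (v ∧ u)) → ¬u = 1/8 → 0 = 0
¬(((u → v) ↔ (v ∧ u)) → ¬u) = ¬0 = 1
¬((u → v) ∧ v) → ¬(((u → v) ↔ (v ∧ u)) → ¬u) = 0 → 1 = 1
u ↔ v = 1/8 ↔ 1/4 = 1/8
v ∧ v = 1/4 ∧ 1/4 = 1/4
(u ↔ v) → (v ∧ v) = 1/8 → 1/4 = 1
u → u = 1/8 → 1/8 = 1
(u → u) ↔ v = 1 ↔ 1/4 = 1/4
¬u = ¬1/8 = 0
¬¬u = ¬0 = 1
((u → u) ↔ v) ↔ ¬¬u = 1/4 ↔ 1 = 1/4
((u ↔ v) → (v ∧ v)) → (((u → u) ↔ v) ↔ ¬¬u) = 1 → 1/4 = 1/4
(¬((u → v) ∧ v) → ¬(((u → v) ↔ (v ∧ u)) → ¬u)) → (((u ↔ v) → (v ∧ v)) → (((u → u) ↔ v) ↔ ¬¬u)) = 1 → 1/4 = 1/4
(((((v → u) ↔ (u ↔ v)) ∧ (¬v → (u ↔ v))) → ¬¬((u ↔ u) → (v ∧ v))) ∧ ((¬v ↔ (u → v)) ↔ (u → (v ∧ ¬u)))) ↔ ((¬((u → v) ∧ v) → ¬(((u → v) ↔ (v ∧ u)) → ¬u)) → (((u ↔ v) → (v ∧ v)) → (((u → u) ↔ v) ↔ ¬¬u))) = 1 ↔ 1/4 = 1/4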